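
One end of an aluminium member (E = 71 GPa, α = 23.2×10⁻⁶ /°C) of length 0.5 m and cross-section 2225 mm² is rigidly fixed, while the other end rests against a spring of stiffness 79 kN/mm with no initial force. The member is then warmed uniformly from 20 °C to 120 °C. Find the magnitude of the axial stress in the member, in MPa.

Free thermal expansion: δ_free = αΔT L = 23.2×10⁻⁶ × 100 × 500 = 1.16 mm.
With a force P in the spring, the elastic change of the member is PL/(AE) and that of the spring is P/k; compatibility requires their sum to equal δ_free.
P [ L/(AE) + 1/k ] = δ_free → P [ 500/(2225×71×10³) + 1/(79×10³) ] = 1.16.
P = 1.16 / 1.582×10⁻⁵ = 73310 N.
σ = P/A = 73310/2225 = 32.95 MPa.

σ ≈ 32.9 MPa (compressive)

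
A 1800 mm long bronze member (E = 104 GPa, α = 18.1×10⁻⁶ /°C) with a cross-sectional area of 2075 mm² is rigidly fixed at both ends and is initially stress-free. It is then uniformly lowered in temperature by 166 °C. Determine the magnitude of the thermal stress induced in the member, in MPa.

σ ≈ 312 MPa (tensile)

With length fixed, the mechanical strain must cancel the thermal strain αΔT = 18.1×10⁻⁶ × 166 = 3004.6×10⁻⁶.
Hence σ = E·αΔT = 104×10³ × 3004.6×10⁻⁶ = 312.5 MPa, tensile.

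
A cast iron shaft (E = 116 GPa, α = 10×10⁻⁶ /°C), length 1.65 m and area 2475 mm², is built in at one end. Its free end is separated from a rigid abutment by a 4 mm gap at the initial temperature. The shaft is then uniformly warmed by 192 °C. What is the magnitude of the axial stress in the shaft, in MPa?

σ ≈ 0 MPa

Unrestrained expansion: δ_free = αΔT L = 10×10⁻⁶ × 192 × 1650 = 3.168 mm.
Since δ_free = 3.17 mm is less than the 4 mm gap, the shaft never touches the wall. No axial force develops.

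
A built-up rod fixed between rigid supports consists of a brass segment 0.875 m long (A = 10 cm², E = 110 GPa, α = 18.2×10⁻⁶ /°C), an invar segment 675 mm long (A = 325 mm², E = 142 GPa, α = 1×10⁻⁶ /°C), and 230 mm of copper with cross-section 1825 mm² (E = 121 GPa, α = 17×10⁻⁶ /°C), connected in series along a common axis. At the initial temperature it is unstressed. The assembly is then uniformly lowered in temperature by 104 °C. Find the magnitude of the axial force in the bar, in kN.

Free thermal contraction of the whole bar: Σ αᵢΔT Lᵢ = 18.2×10⁻⁶×104×875 + 1×10⁻⁶×104×675 + 17×10⁻⁶×104×230 = 2.133 mm.
The rigid supports impose zero overall length change; the single axial force P common to all segments must satisfy P Σ Lᵢ/(AᵢEᵢ) = δ_free.
Σ Lᵢ/(AᵢEᵢ) = 875/(1000×110×10³) + 675/(325×142×10³) + 230/(1825×121×10³) = 2.362×10⁻⁵ mm/N.
Hence P = δ_free / Σ(L/AE) = 2.133/2.362×10⁻⁵ = 90.3 kN (tensile).

P ≈ 90.3 kN (tensile)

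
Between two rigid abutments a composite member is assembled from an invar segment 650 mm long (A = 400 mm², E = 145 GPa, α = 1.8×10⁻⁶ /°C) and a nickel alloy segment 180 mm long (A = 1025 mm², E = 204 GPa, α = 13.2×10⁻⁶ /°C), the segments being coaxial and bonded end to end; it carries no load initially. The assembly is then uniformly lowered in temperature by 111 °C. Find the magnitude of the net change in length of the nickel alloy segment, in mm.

With the walls removed the bar would change length by δ_free = Σ αᵢΔT Lᵢ = 1.8×10⁻⁶×111×650 + 13.2×10⁻⁶×111×180 = 0.3936 mm.
Since the ends are fixed, an axial force P builds up, equal in every segment, with P · Σ Lᵢ/(AᵢEᵢ) = δ_free.
Σ Lᵢ/(AᵢEᵢ) = 650/(400×145×10³) + 180/(1025×204×10³) = 1.207×10⁻⁵ mm/N.
So P = 0.3936 / 1.207×10⁻⁵ = 32.62 kN, tensile.
For the nickel alloy segment, free thermal change = 13.2×10⁻⁶×111×180 = 0.2637 mm and elastic change from P = 32620×180/(1025×204×10³) = 0.02808 mm; these oppose, so the net change is 0.236 mm (segment shortens).

|ΔL| ≈ 0.236 mm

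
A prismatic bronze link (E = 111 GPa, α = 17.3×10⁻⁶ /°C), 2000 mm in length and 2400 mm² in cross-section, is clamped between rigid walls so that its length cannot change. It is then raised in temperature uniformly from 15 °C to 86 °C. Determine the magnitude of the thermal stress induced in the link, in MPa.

Because both ends are immovable the net strain is zero, and the suppressed thermal strain is αΔT = 17.3×10⁻⁶ × 71 = 1228.3×10⁻⁶.
The stress required to suppress this strain is σ = Eε = 111×10³ × 1228.3×10⁻⁶ = 136.3 MPa, compressive since the link is trying to expand.

σ ≈ 136 MPa (compressive)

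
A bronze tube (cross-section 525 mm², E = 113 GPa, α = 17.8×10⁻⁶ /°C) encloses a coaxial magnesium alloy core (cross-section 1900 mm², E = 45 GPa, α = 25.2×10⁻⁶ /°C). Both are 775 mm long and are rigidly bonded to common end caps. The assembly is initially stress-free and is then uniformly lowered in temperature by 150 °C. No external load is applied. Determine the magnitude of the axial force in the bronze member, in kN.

Both members must finish at the same length. With the larger α, the magnesium alloy tends to over-contract; the plates restrain it, putting the magnesium alloy in tension and the bronze in compression. With no external load the two internal forces are equal and opposite, magnitude P.
Compatibility of the two members (thermal + elastic change equal): (α₁ − α₂)ΔT = P·[1/(A₁E₁) + 1/(A₂E₂)].
|α₁ − α₂|·ΔT = 7.4×10⁻⁶ × 150 = 0.00111.
1/(A₁E₁) + 1/(A₂E₂) = 1/(525×113×10³) + 1/(1900×45×10³) = 2.855×10⁻⁸ N⁻¹.
So P = 0.00111 / 2.855×10⁻⁸ = 38.88 kN.

P ≈ 38.9 kN (compressive in the bronze)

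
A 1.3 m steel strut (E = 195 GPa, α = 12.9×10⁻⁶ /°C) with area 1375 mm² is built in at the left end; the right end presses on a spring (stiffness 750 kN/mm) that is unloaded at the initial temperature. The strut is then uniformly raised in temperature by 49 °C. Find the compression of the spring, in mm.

The unrestrained thermal change is αΔT L = 12.9×10⁻⁶ × 49 × 1300 = 0.8217 mm.
With a force P in the spring, the elastic change of the strut is PL/(AE) and that of the spring is P/k; compatibility requires their sum to equal δ_free.
P [ L/(AE) + 1/k ] = δ_free → P [ 1300/(1375×195×10³) + 1/(750×10³) ] = 0.8217.
P = 0.8217 / 6.182×10⁻⁶ = 132900 N.
Spring compression = P/k = 132900/(750×10³) = 0.1772 mm.

δ ≈ 0.177 mm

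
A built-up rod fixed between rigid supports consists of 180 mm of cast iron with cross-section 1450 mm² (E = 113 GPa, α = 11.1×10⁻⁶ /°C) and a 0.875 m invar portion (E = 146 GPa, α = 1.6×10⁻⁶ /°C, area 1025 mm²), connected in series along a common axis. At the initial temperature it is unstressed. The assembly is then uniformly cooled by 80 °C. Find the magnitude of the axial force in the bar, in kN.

P ≈ 39.1 kN (tensile)

Free thermal contraction of the whole bar: Σ αᵢΔT Lᵢ = 11.1×10⁻⁶×80×180 + 1.6×10⁻⁶×80×875 = 0.2718 mm.
The rigid supports impose zero overall length change; the single axial force P common to all segments must satisfy P Σ Lᵢ/(AᵢEᵢ) = δ_free.
The series flexibility is Σ Lᵢ/(AᵢEᵢ) = 180/(1450×113×10³) + 875/(1025×146×10³) = 6.946×10⁻⁶ mm/N.
P = 0.2718 / 6.946×10⁻⁶ = 39140 N = 39.14 kN, tensile.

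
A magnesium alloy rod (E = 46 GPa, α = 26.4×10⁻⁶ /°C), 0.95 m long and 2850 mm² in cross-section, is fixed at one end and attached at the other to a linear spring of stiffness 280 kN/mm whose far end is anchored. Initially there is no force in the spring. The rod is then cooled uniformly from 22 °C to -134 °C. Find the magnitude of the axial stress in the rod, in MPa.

σ ≈ 127 MPa (tensile)

The unrestrained thermal change is αΔT L = 26.4×10⁻⁶ × 156 × 950 = 3.912 mm.
With a force P in the spring, the elastic change of the rod is PL/(AE) and that of the spring is P/k; compatibility requires their sum to equal δ_free.
So P = δ_free / [L/(AE) + 1/k] = 3.912 / [ 950/(2850×46×10³) + 1/(280×10³) ].
P = 3.912 / 1.082×10⁻⁵ = 361700 N.
σ = P/A = 361700/2850 = 126.9 MPa.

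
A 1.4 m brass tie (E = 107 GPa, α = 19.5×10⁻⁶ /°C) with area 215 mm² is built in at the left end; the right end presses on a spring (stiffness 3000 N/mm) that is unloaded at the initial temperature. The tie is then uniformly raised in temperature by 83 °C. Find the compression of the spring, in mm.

The unrestrained thermal change is αΔT L = 19.5×10⁻⁶ × 83 × 1400 = 2.266 mm.
Let P be the compressive force at the spring. The tie shortens elastically by PL/(AE) and the spring compresses by P/k; together these equal δ_free.
P [ L/(AE) + 1/k ] = δ_free → P [ 1400/(215×107×10³) + 1/(3000) ] = 2.266.
P = 2.266 / 0.0003942 = 5748 N.
Spring compression = P/k = 5748/(3000) = 1.916 mm.

δ ≈ 1.92 mm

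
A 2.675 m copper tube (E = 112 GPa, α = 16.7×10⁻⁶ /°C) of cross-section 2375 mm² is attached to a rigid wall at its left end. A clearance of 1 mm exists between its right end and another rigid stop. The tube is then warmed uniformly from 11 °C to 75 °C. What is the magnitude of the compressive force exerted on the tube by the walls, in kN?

P ≈ 185 kN

If the wall were absent the tube would grow by αΔT L = 16.7×10⁻⁶ × 64 × 2675 = 2.859 mm.
After closing the 1 mm clearance, 2.859 − 1 = 1.859 mm of expansion remains to be suppressed by the wall.
That suppressed elongation corresponds to σ = E·Δ/L = 112×10³ × 1.859/2675 = 77.84 MPa.
Force on the wall = σA = 77.84 × 2375 mm² = 184.9 kN.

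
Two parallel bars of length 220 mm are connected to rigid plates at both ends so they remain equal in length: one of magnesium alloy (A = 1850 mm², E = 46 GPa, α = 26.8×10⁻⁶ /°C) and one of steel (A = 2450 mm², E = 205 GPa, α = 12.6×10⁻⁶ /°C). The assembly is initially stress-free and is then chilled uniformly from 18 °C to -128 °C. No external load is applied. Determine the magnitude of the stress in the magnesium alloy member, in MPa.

Equilibrium of a rigid end plate with no external load gives equal and opposite internal forces ±P in the two members. Since α_{magnesium alloy} > α_{steel}, cooling drives the magnesium alloy into tension and the steel into compression.
Compatibility of the two members (thermal + elastic change equal): (α₁ − α₂)ΔT = P·[1/(A₁E₁) + 1/(A₂E₂)].
|α₁ − α₂|·ΔT = 14.2×10⁻⁶ × 146 = 0.002073.
1/(A₁E₁) + 1/(A₂E₂) = 1/(1850×46×10³) + 1/(2450×205×10³) = 1.374×10⁻⁸ N⁻¹.
P = 0.002073 / 1.374×10⁻⁸ = 150900 N = 150.9 kN.
σ_{magnesium alloy} = P/A₁ = 150900/1850 = 81.55 MPa, tensile.

σ ≈ 81.5 MPa (tensile)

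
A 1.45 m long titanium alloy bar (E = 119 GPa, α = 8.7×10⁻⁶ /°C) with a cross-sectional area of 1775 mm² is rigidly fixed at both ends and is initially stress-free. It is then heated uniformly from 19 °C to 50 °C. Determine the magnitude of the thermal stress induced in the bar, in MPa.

Because both ends are immovable the net strain is zero, and the suppressed thermal strain is αΔT = 8.7×10⁻⁶ × 31 = 269.7×10⁻⁶.
The stress required to suppress this strain is σ = Eε = 119×10³ × 269.7×10⁻⁶ = 32.09 MPa, compressive since the bar is trying to expand.

σ ≈ 32.1 MPa (compressive)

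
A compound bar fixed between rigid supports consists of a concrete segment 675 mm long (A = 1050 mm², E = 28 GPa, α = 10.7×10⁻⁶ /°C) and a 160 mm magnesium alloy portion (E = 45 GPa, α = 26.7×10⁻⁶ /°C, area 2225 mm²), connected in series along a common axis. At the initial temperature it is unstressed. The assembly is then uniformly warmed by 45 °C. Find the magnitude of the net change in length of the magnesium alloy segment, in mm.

|ΔL| ≈ 0.159 mm

With the walls removed the bar would change length by δ_free = Σ αᵢΔT Lᵢ = 10.7×10⁻⁶×45×675 + 26.7×10⁻⁶×45×160 = 0.5173 mm.
The rigid supports impose zero overall length change; the single axial force P common to all segments must satisfy P Σ Lᵢ/(AᵢEᵢ) = δ_free.
The series flexibility is Σ Lᵢ/(AᵢEᵢ) = 675/(1050×28×10³) + 160/(2225×45×10³) = 2.456×10⁻⁵ mm/N.
So P = 0.5173 / 2.456×10⁻⁵ = 21.06 kN, compressive.
For the magnesium alloy segment, free thermal change = 26.7×10⁻⁶×45×160 = 0.1922 mm and elastic change from P = 21060×160/(2225×45×10³) = 0.03366 mm; these oppose, so the net change is 0.159 mm (segment lengthens).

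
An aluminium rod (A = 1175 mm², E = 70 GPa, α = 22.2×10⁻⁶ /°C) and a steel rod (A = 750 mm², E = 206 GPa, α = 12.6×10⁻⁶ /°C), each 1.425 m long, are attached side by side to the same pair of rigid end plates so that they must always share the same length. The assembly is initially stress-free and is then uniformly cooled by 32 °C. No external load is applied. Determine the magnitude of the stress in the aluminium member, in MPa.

The aluminium has the larger α, so on cooling it would change length more than the steel if both were free. The rigid plates force a common final length, so the aluminium is put into tension and the steel into compression, with equal and opposite forces P (no external load).
Setting the final lengths equal and cancelling L: (α₁ − α₂)ΔT = P/(A₁E₁) + P/(A₂E₂).
|α₁ − α₂|·ΔT = 9.6×10⁻⁶ × 32 = 0.0003072.
1/(A₁E₁) + 1/(A₂E₂) = 1/(1175×70×10³) + 1/(750×206×10³) = 1.863×10⁻⁸ N⁻¹.
So P = 0.0003072 / 1.863×10⁻⁸ = 16.49 kN.
σ_{aluminium} = P/A₁ = 16490/1175 = 14.03 MPa, tensile.

σ ≈ 14 MPa (tensile)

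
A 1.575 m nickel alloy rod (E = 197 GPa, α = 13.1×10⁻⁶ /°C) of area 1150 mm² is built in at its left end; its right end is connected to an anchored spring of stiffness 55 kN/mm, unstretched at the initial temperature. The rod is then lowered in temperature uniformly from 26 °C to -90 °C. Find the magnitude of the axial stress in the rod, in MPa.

Free thermal contraction: δ_free = αΔT L = 13.1×10⁻⁶ × 116 × 1575 = 2.393 mm.
Let P be the tensile force in the spring. The rod extends elastically by PL/(AE) and the spring stretches by P/k; together these equal δ_free.
So P = δ_free / [L/(AE) + 1/k] = 2.393 / [ 1575/(1150×197×10³) + 1/(55×10³) ].
P = 2.393 / 2.513×10⁻⁵ = 95220 N.
σ = P/A = 95220/1150 = 82.8 MPa.

σ ≈ 82.8 MPa (tensile)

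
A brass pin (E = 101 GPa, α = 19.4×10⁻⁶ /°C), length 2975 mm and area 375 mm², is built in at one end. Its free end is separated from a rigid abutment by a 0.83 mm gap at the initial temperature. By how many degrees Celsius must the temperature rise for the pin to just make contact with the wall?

The gap closes when αΔT L = 0.83 mm, since the pin is still unstressed at that instant.
ΔT = 0.83 / (19.4×10⁻⁶ × 2975) = 14.38 °C.

ΔT ≈ 14.4 °C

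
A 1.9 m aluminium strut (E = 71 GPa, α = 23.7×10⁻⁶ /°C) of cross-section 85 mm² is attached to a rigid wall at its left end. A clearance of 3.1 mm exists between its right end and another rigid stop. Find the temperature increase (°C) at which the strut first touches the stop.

ΔT ≈ 68.8 °C

Contact occurs when the free expansion equals the gap: αΔT L = 3.1 mm.
ΔT = 3.1 / (23.7×10⁻⁶ × 1900) = 68.84 °C.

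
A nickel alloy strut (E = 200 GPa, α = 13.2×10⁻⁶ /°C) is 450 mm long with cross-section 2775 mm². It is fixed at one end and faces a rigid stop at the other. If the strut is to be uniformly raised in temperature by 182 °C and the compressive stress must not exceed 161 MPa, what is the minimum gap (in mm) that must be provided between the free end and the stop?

Free expansion if unrestrained: δ_free = αΔT L = 13.2×10⁻⁶ × 182 × 450 = 1.081 mm.
A stress of 161 MPa corresponds to the wall pushing the strut back by σL/E = 161×450/(200×10³) = 0.3623 mm.
The gap must absorb the remainder: g_min = 1.081 − 0.3623 = 0.7188 mm.

g ≈ 0.719 mm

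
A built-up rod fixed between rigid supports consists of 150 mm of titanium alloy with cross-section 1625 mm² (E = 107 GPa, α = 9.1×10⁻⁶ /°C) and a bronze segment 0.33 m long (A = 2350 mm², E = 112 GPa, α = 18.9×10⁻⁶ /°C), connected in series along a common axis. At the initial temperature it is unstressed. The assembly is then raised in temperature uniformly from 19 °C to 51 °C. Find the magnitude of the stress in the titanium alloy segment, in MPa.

If the supports were absent, the total length change would be Σ αᵢΔT Lᵢ = 9.1×10⁻⁶×32×150 + 18.9×10⁻⁶×32×330 = 0.2433 mm.
The rigid supports impose zero overall length change; the single axial force P common to all segments must satisfy P Σ Lᵢ/(AᵢEᵢ) = δ_free.
Σ Lᵢ/(AᵢEᵢ) = 150/(1625×107×10³) + 330/(2350×112×10³) = 2.116×10⁻⁶ mm/N.
So P = 0.2433 / 2.116×10⁻⁶ = 114.9 kN, compressive.
σ_{titanium alloy} = P / A = 114900 / 1625 = 70.73 MPa.

σ ≈ 70.7 MPa (compressive)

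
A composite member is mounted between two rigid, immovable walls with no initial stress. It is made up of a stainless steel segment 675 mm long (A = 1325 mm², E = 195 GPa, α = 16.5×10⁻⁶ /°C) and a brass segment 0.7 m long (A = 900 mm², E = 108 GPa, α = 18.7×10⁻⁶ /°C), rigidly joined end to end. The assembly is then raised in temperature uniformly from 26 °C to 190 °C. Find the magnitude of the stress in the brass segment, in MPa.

σ ≈ 450 MPa (compressive)

If the supports were absent, the total length change would be Σ αᵢΔT Lᵢ = 16.5×10⁻⁶×164×675 + 18.7×10⁻⁶×164×700 = 3.973 mm.
The walls prevent any net length change, so an axial force P (same in every segment) develops. Compatibility: P · Σ Lᵢ/(AᵢEᵢ) = δ_free.
Σ Lᵢ/(AᵢEᵢ) = 675/(1325×195×10³) + 700/(900×108×10³) = 9.814×10⁻⁶ mm/N.
P = 3.973 / 9.814×10⁻⁶ = 404900 N = 404.9 kN, compressive.
σ_{brass} = P / A = 404900 / 900 = 449.8 MPa.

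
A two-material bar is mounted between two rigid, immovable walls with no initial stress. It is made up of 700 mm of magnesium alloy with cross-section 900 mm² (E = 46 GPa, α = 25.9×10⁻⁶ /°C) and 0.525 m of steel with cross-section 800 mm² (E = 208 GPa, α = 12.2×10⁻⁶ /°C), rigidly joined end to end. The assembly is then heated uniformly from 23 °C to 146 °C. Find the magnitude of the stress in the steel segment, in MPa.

Free thermal expansion of the whole bar: Σ αᵢΔT Lᵢ = 25.9×10⁻⁶×123×700 + 12.2×10⁻⁶×123×525 = 3.018 mm.
The rigid supports impose zero overall length change; the single axial force P common to all segments must satisfy P Σ Lᵢ/(AᵢEᵢ) = δ_free.
The series flexibility is Σ Lᵢ/(AᵢEᵢ) = 700/(900×46×10³) + 525/(800×208×10³) = 2.006×10⁻⁵ mm/N.
P = 3.018 / 2.006×10⁻⁵ = 150400 N = 150.4 kN, compressive.
σ_{steel} = P / A = 150400 / 800 = 188 MPa.

σ ≈ 188 MPa (compressive)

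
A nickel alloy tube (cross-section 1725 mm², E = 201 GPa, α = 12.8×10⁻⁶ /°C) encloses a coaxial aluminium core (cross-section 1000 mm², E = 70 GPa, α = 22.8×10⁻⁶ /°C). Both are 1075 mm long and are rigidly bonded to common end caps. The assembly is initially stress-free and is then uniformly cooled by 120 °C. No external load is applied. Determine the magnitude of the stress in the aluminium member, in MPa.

σ ≈ 69.9 MPa (tensile)

The aluminium has the larger α, so on cooling it would change length more than the nickel alloy if both were free. The rigid plates force a common final length, so the aluminium is put into tension and the nickel alloy into compression, with equal and opposite forces P (no external load).
Compatibility of the two members (thermal + elastic change equal): (α₁ − α₂)ΔT = P·[1/(A₁E₁) + 1/(A₂E₂)].
|α₁ − α₂|·ΔT = 10×10⁻⁶ × 120 = 0.0012.
1/(A₁E₁) + 1/(A₂E₂) = 1/(1725×201×10³) + 1/(1000×70×10³) = 1.717×10⁻⁸ N⁻¹.
P = 0.0012 / 1.717×10⁻⁸ = 69890 N = 69.89 kN.
σ_{aluminium} = P/A₂ = 69890/1000 = 69.89 MPa, tensile.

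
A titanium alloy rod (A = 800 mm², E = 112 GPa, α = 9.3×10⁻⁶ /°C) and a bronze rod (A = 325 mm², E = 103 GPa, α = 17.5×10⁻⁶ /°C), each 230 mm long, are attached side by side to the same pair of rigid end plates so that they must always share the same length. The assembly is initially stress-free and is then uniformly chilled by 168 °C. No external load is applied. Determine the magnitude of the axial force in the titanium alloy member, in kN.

P ≈ 33.6 kN (compressive in the titanium alloy)

Equilibrium of a rigid end plate with no external load gives equal and opposite internal forces ±P in the two members. Since α_{bronze} > α_{titanium alloy}, cooling drives the bronze into tension and the titanium alloy into compression.
Compatibility of the two members (thermal + elastic change equal): (α₁ − α₂)ΔT = P·[1/(A₁E₁) + 1/(A₂E₂)].
|α₁ − α₂|·ΔT = 8.2×10⁻⁶ × 168 = 0.001378.
1/(A₁E₁) + 1/(A₂E₂) = 1/(800×112×10³) + 1/(325×103×10³) = 4.103×10⁻⁸ N⁻¹.
So P = 0.001378 / 4.103×10⁻⁸ = 33.57 kN.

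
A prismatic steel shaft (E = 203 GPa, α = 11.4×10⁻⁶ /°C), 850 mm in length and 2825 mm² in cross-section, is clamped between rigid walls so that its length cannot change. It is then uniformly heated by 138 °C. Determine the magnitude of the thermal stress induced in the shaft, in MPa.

σ ≈ 319 MPa (compressive)

The supports are rigid, so the total axial strain is zero. The restrained thermal strain is ε = αΔT = 11.4×10⁻⁶ × 138 = 1573.2×10⁻⁶.
Hence σ = E·αΔT = 203×10³ × 1573.2×10⁻⁶ = 319.4 MPa, compressive.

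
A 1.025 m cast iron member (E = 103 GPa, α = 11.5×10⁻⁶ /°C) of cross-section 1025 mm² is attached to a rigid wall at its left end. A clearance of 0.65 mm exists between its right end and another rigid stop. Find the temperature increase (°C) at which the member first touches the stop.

Contact occurs when the free expansion equals the gap: αΔT L = 0.65 mm.
So ΔT = g/(αL) = 0.65/(11.5×10⁻⁶ × 1025) = 55.14 °C.

ΔT ≈ 55.1 °C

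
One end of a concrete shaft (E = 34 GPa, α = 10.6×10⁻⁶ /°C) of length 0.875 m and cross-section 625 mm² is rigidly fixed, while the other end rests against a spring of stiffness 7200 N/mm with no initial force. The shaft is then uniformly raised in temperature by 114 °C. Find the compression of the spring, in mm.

δ ≈ 0.816 mm

The unrestrained thermal change is αΔT L = 10.6×10⁻⁶ × 114 × 875 = 1.057 mm.
Let P be the compressive force at the spring. The shaft shortens elastically by PL/(AE) and the spring compresses by P/k; together these equal δ_free.
P [ L/(AE) + 1/k ] = δ_free → P [ 875/(625×34×10³) + 1/(7200) ] = 1.057.
P = 1.057 / 0.0001801 = 5872 N.
Spring compression = P/k = 5872/(7200) = 0.8156 mm.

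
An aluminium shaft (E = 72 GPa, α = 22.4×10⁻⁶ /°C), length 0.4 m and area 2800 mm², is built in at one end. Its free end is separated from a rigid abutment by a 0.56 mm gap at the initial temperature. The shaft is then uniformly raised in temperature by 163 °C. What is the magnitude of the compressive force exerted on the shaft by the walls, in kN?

If the wall were absent the shaft would grow by αΔT L = 22.4×10⁻⁶ × 163 × 400 = 1.46 mm.
This exceeds the 0.56 mm gap, so the wall pushes back. The portion of expansion that must be recovered elastically is δ_free − gap = 1.46 − 0.56 = 0.9005 mm.
Compatibility: PL/(AE) = 0.9005 mm, so σ = P/A = E × (0.9005/400) = 162.1 MPa.
Force on the wall = σA = 162.1 × 2800 mm² = 453.8 kN.

P ≈ 454 kN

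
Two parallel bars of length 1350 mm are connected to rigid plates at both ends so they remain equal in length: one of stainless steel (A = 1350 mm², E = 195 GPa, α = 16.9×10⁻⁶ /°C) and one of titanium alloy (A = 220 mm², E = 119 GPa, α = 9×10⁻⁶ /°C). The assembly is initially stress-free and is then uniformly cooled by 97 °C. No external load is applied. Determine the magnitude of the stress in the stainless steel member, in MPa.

The stainless steel has the larger α, so on cooling it would change length more than the titanium alloy if both were free. The rigid plates force a common final length, so the stainless steel is put into tension and the titanium alloy into compression, with equal and opposite forces P (no external load).
Equating the net (thermal + elastic) strains gives |α₁ − α₂|·ΔT = P·[1/(A₁E₁) + 1/(A₂E₂)].
|α₁ − α₂|·ΔT = 7.9×10⁻⁶ × 97 = 0.0007663.
1/(A₁E₁) + 1/(A₂E₂) = 1/(1350×195×10³) + 1/(220×119×10³) = 4.2×10⁻⁸ N⁻¹.
So P = 0.0007663 / 4.2×10⁻⁸ = 18.25 kN.
σ_{stainless steel} = P/A₁ = 18250/1350 = 13.52 MPa, tensile.

σ ≈ 13.5 MPa (tensile)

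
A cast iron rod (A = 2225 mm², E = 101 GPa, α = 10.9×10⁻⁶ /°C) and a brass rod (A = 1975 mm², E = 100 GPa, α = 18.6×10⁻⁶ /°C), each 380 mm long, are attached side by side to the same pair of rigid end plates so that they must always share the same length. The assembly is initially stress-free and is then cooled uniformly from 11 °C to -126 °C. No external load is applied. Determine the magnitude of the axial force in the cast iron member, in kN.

Both members must finish at the same length. With the larger α, the brass tends to over-contract; the plates restrain it, putting the brass in tension and the cast iron in compression. With no external load the two internal forces are equal and opposite, magnitude P.
Equating the net (thermal + elastic) strains gives |α₁ − α₂|·ΔT = P·[1/(A₁E₁) + 1/(A₂E₂)].
|α₁ − α₂|·ΔT = 7.7×10⁻⁶ × 137 = 0.001055.
1/(A₁E₁) + 1/(A₂E₂) = 1/(2225×101×10³) + 1/(1975×100×10³) = 9.513×10⁻⁹ N⁻¹.
So P = 0.001055 / 9.513×10⁻⁹ = 110.9 kN.

P ≈ 111 kN (compressive in the cast iron)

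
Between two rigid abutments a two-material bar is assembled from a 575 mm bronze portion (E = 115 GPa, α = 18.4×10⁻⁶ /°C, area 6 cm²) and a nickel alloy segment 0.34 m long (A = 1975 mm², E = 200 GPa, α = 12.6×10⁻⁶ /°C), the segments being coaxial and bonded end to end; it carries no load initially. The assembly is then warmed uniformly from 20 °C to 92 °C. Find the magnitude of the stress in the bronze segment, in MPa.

σ ≈ 194 MPa (compressive)

With the walls removed the bar would change length by δ_free = Σ αᵢΔT Lᵢ = 18.4×10⁻⁶×72×575 + 12.6×10⁻⁶×72×340 = 1.07 mm.
The walls prevent any net length change, so an axial force P (same in every segment) develops. Compatibility: P · Σ Lᵢ/(AᵢEᵢ) = δ_free.
Σ Lᵢ/(AᵢEᵢ) = 575/(600×115×10³) + 340/(1975×200×10³) = 9.194×10⁻⁶ mm/N.
So P = 1.07 / 9.194×10⁻⁶ = 116.4 kN, compressive.
σ_{bronze} = P / A = 116400 / 600 = 194 MPa.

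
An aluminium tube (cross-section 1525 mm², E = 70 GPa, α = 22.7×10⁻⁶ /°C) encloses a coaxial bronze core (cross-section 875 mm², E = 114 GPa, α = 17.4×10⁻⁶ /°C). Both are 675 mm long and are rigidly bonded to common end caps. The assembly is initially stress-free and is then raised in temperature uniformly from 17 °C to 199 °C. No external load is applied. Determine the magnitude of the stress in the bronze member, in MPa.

σ ≈ 56.8 MPa (tensile)

Equilibrium of a rigid end plate with no external load gives equal and opposite internal forces ±P in the two members. Since α_{aluminium} > α_{bronze}, heating drives the aluminium into compression and the bronze into tension.
Equating the net (thermal + elastic) strains gives |α₁ − α₂|·ΔT = P·[1/(A₁E₁) + 1/(A₂E₂)].
|α₁ − α₂|·ΔT = 5.3×10⁻⁶ × 182 = 0.0009646.
1/(A₁E₁) + 1/(A₂E₂) = 1/(1525×70×10³) + 1/(875×114×10³) = 1.939×10⁻⁸ N⁻¹.
So P = 0.0009646 / 1.939×10⁻⁸ = 49.74 kN.
σ_{bronze} = P/A₂ = 49740/875 = 56.85 MPa, tensile.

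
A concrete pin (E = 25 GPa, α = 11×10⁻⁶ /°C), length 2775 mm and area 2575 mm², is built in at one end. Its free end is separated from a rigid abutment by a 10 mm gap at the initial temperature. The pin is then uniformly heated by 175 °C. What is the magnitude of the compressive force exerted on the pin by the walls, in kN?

P ≈ 0 kN

If the wall were absent the pin would grow by αΔT L = 11×10⁻⁶ × 175 × 2775 = 5.342 mm.
Since δ_free = 5.34 mm is less than the 10 mm gap, the pin never touches the wall. No axial force develops.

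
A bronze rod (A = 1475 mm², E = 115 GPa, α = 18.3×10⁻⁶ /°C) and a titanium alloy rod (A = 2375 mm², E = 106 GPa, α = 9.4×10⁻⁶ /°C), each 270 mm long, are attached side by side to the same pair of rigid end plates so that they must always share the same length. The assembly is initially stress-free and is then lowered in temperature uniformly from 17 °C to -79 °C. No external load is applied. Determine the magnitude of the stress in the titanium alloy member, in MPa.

σ ≈ 36.5 MPa (compressive)

The bronze has the larger α, so on cooling it would change length more than the titanium alloy if both were free. The rigid plates force a common final length, so the bronze is put into tension and the titanium alloy into compression, with equal and opposite forces P (no external load).
Setting the final lengths equal and cancelling L: (α₁ − α₂)ΔT = P/(A₁E₁) + P/(A₂E₂).
|α₁ − α₂|·ΔT = 8.9×10⁻⁶ × 96 = 0.0008544.
1/(A₁E₁) + 1/(A₂E₂) = 1/(1475×115×10³) + 1/(2375×106×10³) = 9.868×10⁻⁹ N⁻¹.
P = 0.0008544 / 9.868×10⁻⁹ = 86590 N = 86.59 kN.
σ_{titanium alloy} = P/A₂ = 86590/2375 = 36.46 MPa, compressive.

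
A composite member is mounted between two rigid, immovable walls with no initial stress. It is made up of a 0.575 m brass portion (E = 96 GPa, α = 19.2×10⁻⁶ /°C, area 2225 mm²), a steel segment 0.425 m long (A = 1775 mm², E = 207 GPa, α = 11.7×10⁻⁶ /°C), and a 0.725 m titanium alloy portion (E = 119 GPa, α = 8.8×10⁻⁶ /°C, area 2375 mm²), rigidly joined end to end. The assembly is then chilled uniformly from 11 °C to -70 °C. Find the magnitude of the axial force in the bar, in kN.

P ≈ 283 kN (tensile)

If the supports were absent, the total length change would be Σ αᵢΔT Lᵢ = 19.2×10⁻⁶×81×575 + 11.7×10⁻⁶×81×425 + 8.8×10⁻⁶×81×725 = 1.814 mm.
Since the ends are fixed, an axial force P builds up, equal in every segment, with P · Σ Lᵢ/(AᵢEᵢ) = δ_free.
Σ Lᵢ/(AᵢEᵢ) = 575/(2225×96×10³) + 425/(1775×207×10³) + 725/(2375×119×10³) = 6.414×10⁻⁶ mm/N.
Hence P = δ_free / Σ(L/AE) = 1.814/6.414×10⁻⁶ = 282.8 kN (tensile).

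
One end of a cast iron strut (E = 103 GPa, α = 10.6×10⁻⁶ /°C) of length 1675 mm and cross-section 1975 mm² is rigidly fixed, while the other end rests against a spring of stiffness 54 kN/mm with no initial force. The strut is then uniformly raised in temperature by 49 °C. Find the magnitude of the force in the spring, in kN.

P ≈ 32.5 kN

The unrestrained thermal change is αΔT L = 10.6×10⁻⁶ × 49 × 1675 = 0.87 mm.
Let P be the compressive force at the spring. The strut shortens elastically by PL/(AE) and the spring compresses by P/k; together these equal δ_free.
So P = δ_free / [L/(AE) + 1/k] = 0.87 / [ 1675/(1975×103×10³) + 1/(54×10³) ].
P = 0.87 / 2.675×10⁻⁵ = 32520 N.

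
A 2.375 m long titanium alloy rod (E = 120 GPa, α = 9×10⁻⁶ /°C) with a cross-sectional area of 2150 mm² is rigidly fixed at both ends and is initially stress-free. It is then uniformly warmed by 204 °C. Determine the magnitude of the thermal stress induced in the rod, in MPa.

σ ≈ 220 MPa (compressive)

The supports are rigid, so the total axial strain is zero. The restrained thermal strain is ε = αΔT = 9×10⁻⁶ × 204 = 1836×10⁻⁶.
σ = EαΔT = 120×10³ × 9×10⁻⁶ × 204 = 220.3 MPa (compressive; the rod is trying to expand).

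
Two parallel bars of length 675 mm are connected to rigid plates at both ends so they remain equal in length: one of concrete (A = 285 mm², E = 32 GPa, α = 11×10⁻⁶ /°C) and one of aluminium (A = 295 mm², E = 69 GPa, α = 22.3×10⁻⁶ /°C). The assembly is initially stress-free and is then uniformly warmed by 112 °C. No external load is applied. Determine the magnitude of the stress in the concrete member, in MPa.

σ ≈ 28 MPa (tensile)

The aluminium has the larger α, so on heating it would change length more than the concrete if both were free. The rigid plates force a common final length, so the aluminium is put into compression and the concrete into tension, with equal and opposite forces P (no external load).
Setting the final lengths equal and cancelling L: (α₁ − α₂)ΔT = P/(A₁E₁) + P/(A₂E₂).
|α₁ − α₂|·ΔT = 11.3×10⁻⁶ × 112 = 0.001266.
1/(A₁E₁) + 1/(A₂E₂) = 1/(285×32×10³) + 1/(295×69×10³) = 1.588×10⁻⁷ N⁻¹.
So P = 0.001266 / 1.588×10⁻⁷ = 7.971 kN.
σ_{concrete} = P/A₁ = 7971/285 = 27.97 MPa, tensile.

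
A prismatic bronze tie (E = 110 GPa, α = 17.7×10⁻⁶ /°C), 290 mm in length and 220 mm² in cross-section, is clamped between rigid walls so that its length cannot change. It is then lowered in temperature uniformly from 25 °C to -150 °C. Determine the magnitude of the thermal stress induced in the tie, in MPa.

σ ≈ 341 MPa (tensile)

Because both ends are immovable the net strain is zero, and the suppressed thermal strain is αΔT = 17.7×10⁻⁶ × 175 = 3097.5×10⁻⁶.
The stress required to suppress this strain is σ = Eε = 110×10³ × 3097.5×10⁻⁶ = 340.7 MPa, tensile since the tie is trying to contract.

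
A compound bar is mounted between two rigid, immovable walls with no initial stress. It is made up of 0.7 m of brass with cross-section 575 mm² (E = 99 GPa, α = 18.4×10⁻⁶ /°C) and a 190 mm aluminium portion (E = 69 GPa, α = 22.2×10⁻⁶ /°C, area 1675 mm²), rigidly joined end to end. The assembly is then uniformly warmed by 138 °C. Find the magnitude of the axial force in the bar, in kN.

P ≈ 169 kN (compressive)

If the supports were absent, the total length change would be Σ αᵢΔT Lᵢ = 18.4×10⁻⁶×138×700 + 22.2×10⁻⁶×138×190 = 2.36 mm.
The walls prevent any net length change, so an axial force P (same in every segment) develops. Compatibility: P · Σ Lᵢ/(AᵢEᵢ) = δ_free.
The series flexibility is Σ Lᵢ/(AᵢEᵢ) = 700/(575×99×10³) + 190/(1675×69×10³) = 1.394×10⁻⁵ mm/N.
Hence P = δ_free / Σ(L/AE) = 2.36/1.394×10⁻⁵ = 169.3 kN (compressive).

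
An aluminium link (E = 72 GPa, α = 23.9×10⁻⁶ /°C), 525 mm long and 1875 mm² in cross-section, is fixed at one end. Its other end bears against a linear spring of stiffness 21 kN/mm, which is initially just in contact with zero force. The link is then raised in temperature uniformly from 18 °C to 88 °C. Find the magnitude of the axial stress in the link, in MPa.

If the spring were absent the link would lengthen by αΔT L = 23.9×10⁻⁶ × 70 × 525 = 0.8783 mm.
With a force P in the spring, the elastic change of the link is PL/(AE) and that of the spring is P/k; compatibility requires their sum to equal δ_free.
P [ L/(AE) + 1/k ] = δ_free → P [ 525/(1875×72×10³) + 1/(21×10³) ] = 0.8783.
P = 0.8783 / 5.151×10⁻⁵ = 17050 N.
σ = P/A = 17050/1875 = 9.095 MPa.

σ ≈ 9.09 MPa (compressive)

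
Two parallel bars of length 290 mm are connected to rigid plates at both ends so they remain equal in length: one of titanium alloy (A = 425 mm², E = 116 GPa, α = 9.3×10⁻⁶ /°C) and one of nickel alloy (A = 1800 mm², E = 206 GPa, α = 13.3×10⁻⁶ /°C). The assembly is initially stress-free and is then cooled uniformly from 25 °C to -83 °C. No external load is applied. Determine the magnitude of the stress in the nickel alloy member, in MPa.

σ ≈ 10.4 MPa (tensile)

Both members must finish at the same length. With the larger α, the nickel alloy tends to over-contract; the plates restrain it, putting the nickel alloy in tension and the titanium alloy in compression. With no external load the two internal forces are equal and opposite, magnitude P.
Setting the final lengths equal and cancelling L: (α₁ − α₂)ΔT = P/(A₁E₁) + P/(A₂E₂).
|α₁ − α₂|·ΔT = 4×10⁻⁶ × 108 = 0.000432.
1/(A₁E₁) + 1/(A₂E₂) = 1/(425×116×10³) + 1/(1800×206×10³) = 2.298×10⁻⁸ N⁻¹.
So P = 0.000432 / 2.298×10⁻⁸ = 18.8 kN.
σ_{nickel alloy} = P/A₂ = 18800/1800 = 10.44 MPa, tensile.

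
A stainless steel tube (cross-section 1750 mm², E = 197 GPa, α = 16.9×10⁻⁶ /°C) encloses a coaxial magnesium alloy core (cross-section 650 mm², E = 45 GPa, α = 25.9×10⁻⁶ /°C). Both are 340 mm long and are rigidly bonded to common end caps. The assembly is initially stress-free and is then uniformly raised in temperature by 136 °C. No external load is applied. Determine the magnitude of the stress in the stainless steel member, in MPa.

σ ≈ 18.9 MPa (tensile)

The magnesium alloy has the larger α, so on heating it would change length more than the stainless steel if both were free. The rigid plates force a common final length, so the magnesium alloy is put into compression and the stainless steel into tension, with equal and opposite forces P (no external load).
Compatibility of the two members (thermal + elastic change equal): (α₁ − α₂)ΔT = P·[1/(A₁E₁) + 1/(A₂E₂)].
|α₁ − α₂|·ΔT = 9×10⁻⁶ × 136 = 0.001224.
1/(A₁E₁) + 1/(A₂E₂) = 1/(1750×197×10³) + 1/(650×45×10³) = 3.709×10⁻⁸ N⁻¹.
P = 0.001224 / 3.709×10⁻⁸ = 33000 N = 33 kN.
σ_{stainless steel} = P/A₁ = 33000/1750 = 18.86 MPa, tensile.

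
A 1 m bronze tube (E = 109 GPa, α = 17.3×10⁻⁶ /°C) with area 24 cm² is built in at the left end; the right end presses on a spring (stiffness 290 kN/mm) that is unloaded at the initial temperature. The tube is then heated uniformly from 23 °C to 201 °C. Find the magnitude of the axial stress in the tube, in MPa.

If the spring were absent the tube would lengthen by αΔT L = 17.3×10⁻⁶ × 178 × 1000 = 3.079 mm.
With a force P in the spring, the elastic change of the tube is PL/(AE) and that of the spring is P/k; compatibility requires their sum to equal δ_free.
P [ L/(AE) + 1/k ] = δ_free → P [ 1000/(2400×109×10³) + 1/(290×10³) ] = 3.079.
P = 3.079 / 7.271×10⁻⁶ = 423500 N.
σ = P/A = 423500/2400 = 176.5 MPa.

σ ≈ 176 MPa (compressive)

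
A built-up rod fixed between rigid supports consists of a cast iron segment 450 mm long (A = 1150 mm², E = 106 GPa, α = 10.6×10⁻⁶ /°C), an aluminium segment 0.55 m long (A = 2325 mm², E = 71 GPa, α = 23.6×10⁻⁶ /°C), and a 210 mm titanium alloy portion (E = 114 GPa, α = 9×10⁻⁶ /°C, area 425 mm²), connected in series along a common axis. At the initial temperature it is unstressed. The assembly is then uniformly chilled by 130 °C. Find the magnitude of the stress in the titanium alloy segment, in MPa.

σ ≈ 529 MPa (tensile)

If the supports were absent, the total length change would be Σ αᵢΔT Lᵢ = 10.6×10⁻⁶×130×450 + 23.6×10⁻⁶×130×550 + 9×10⁻⁶×130×210 = 2.553 mm.
The walls prevent any net length change, so an axial force P (same in every segment) develops. Compatibility: P · Σ Lᵢ/(AᵢEᵢ) = δ_free.
The series flexibility is Σ Lᵢ/(AᵢEᵢ) = 450/(1150×106×10³) + 550/(2325×71×10³) + 210/(425×114×10³) = 1.136×10⁻⁵ mm/N.
So P = 2.553 / 1.136×10⁻⁵ = 224.8 kN, tensile.
σ_{titanium alloy} = P / A = 224800 / 425 = 528.9 MPa.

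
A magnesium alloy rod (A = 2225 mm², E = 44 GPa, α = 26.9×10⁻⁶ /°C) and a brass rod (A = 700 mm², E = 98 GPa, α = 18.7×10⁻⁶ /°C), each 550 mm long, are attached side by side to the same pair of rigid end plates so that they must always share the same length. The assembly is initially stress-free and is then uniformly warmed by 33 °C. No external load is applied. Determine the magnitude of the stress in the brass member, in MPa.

Both members must finish at the same length. With the larger α, the magnesium alloy tends to over-expand; the plates restrain it, putting the magnesium alloy in compression and the brass in tension. With no external load the two internal forces are equal and opposite, magnitude P.
Setting the final lengths equal and cancelling L: (α₁ − α₂)ΔT = P/(A₁E₁) + P/(A₂E₂).
|α₁ − α₂|·ΔT = 8.2×10⁻⁶ × 33 = 0.0002706.
1/(A₁E₁) + 1/(A₂E₂) = 1/(2225×44×10³) + 1/(700×98×10³) = 2.479×10⁻⁸ N⁻¹.
P = 0.0002706 / 2.479×10⁻⁸ = 10910 N = 10.91 kN.
σ_{brass} = P/A₂ = 10910/700 = 15.59 MPa, tensile.

σ ≈ 15.6 MPa (tensile)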